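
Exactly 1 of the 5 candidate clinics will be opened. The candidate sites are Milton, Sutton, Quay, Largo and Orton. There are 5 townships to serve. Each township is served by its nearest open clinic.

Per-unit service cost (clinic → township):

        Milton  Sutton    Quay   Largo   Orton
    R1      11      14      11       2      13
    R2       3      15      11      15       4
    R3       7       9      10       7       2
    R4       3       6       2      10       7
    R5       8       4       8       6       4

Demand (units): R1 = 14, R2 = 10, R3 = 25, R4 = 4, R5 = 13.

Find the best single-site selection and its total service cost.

With exactly 1 open, each township uses its cheapest among the chosen.
{Orton}: R1→Orton 13·14=182, R2→Orton 4·10=40, R3→Orton 2·25=50, R4→Orton 7·4=28, R5→Orton 4·13=52. Service cost 352.
{Largo}: service cost 471
{Milton}: service cost 475
Among all 5 size-1 choices, {Orton} is lowest.

Choose Orton only; total service cost 352.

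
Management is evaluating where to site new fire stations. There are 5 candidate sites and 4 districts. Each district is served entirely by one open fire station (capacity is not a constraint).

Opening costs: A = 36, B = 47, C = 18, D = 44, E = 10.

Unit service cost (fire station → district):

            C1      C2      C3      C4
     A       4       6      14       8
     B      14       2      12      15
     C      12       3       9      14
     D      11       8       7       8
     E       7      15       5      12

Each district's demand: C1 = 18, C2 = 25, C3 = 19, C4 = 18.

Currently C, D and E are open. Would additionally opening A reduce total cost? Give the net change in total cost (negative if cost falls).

Yes — net change −18 (cost falls by 18).

Current service cost with {C, D, E}: 440.
Adding A: each district re-picks its cheapest; new service cost 386, saving 54.
Extra fixed cost: 36. Net change = 36 − 54 = -18.
(Totals: 512 → 494.)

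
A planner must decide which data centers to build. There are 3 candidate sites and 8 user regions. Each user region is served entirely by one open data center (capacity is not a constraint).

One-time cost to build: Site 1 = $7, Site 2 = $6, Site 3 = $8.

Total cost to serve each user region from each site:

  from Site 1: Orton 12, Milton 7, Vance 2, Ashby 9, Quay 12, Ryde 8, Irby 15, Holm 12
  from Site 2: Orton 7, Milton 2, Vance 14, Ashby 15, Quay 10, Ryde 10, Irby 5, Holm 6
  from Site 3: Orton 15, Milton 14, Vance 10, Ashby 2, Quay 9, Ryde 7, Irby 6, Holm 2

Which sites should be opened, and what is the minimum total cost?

Open Site 1, Site 2 and Site 3; minimum total cost 57.

For any fixed open set, each user region goes to its cheapest open site; total = fixed + service.
{Site 1, Site 2, Site 3}: Orton→Site 2 7, Milton→Site 2 2, Vance→Site 1 2, Ashby→Site 3 2, Quay→Site 3 9, Ryde→Site 3 7, Irby→Site 2 5, Holm→Site 3 2. Service 36; fixed 21; total 57.
{Site 2, Site 3}: Orton→Site 2 7, Milton→Site 2 2, Vance→Site 3 10, Ashby→Site 3 2, Quay→Site 3 9, Ryde→Site 3 7, Irby→Site 2 5, Holm→Site 3 2. Service 44; fixed 14; total 58.
{Site 1, Site 2}: service 49 + fixed 13 = 62
{Site 2}: service 69 + fixed 6 = 75
(All 7 nonempty subsets were checked; Site 1, Site 2 and Site 3 is lowest.)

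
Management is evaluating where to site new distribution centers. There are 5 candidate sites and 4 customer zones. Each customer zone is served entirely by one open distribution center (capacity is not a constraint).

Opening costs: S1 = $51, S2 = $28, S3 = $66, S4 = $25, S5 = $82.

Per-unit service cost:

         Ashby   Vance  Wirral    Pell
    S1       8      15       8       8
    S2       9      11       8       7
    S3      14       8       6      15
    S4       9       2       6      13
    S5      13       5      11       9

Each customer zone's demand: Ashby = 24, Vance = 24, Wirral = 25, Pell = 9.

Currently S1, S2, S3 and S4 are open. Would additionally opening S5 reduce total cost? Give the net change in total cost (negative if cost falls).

No — net change +82 (cost rises by 82).

Current service cost with {S1, S2, S3, S4}: 453.
Adding S5: each customer zone re-picks its cheapest; new service cost 453, saving 0.
Extra fixed cost: 82. Net change = 82 − 0 = 82.
(Totals: 623 → 705.)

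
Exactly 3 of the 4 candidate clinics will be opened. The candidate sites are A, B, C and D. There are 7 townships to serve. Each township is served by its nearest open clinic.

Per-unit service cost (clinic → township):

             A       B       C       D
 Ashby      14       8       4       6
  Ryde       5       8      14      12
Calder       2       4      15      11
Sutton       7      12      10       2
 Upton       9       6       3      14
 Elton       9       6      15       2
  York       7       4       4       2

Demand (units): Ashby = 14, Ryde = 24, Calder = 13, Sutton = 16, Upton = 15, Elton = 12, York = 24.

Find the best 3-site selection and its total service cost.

With exactly 3 open, each township uses its cheapest among the chosen.
{A, C, D}: Ashby→C 4·14=56, Ryde→A 5·24=120, Calder→A 2·13=26, Sutton→D 2·16=32, Upton→C 3·15=45, Elton→D 2·12=24, York→D 2·24=48. Service cost 351.
{A, B, D}: service cost 424
{B, C, D}: service cost 449
Among all 4 size-3 choices, {A, C, D} is lowest.

Choose A, C and D; total service cost 351.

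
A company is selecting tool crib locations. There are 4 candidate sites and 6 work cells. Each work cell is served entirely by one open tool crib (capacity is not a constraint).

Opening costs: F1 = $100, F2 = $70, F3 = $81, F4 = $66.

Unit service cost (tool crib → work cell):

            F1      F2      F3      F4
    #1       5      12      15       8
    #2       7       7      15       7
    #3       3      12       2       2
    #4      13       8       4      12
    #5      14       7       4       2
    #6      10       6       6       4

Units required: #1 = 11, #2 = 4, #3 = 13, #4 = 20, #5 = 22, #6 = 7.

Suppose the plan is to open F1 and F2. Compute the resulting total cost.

Total cost: 648

Each work cell is assigned to its cheapest site among the open ones.
{F1, F2}: #1→F1 5·11=55, #2→F1 7·4=28, #3→F1 3·13=39, #4→F2 8·20=160, #5→F2 7·22=154, #6→F2 6·7=42. Service 478; fixed 170; total 648.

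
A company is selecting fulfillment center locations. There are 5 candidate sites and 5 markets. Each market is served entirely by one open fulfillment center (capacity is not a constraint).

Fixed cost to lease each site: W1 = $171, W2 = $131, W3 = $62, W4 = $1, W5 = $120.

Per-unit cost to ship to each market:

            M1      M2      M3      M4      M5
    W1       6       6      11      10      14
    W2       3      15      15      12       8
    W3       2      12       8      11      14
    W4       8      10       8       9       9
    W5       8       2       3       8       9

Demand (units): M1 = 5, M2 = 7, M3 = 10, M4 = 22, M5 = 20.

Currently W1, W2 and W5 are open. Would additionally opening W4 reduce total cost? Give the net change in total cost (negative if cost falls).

Current service cost with {W1, W2, W5}: 395.
Adding W4: each market re-picks its cheapest; new service cost 395, saving 0.
Extra fixed cost: 1. Net change = 1 − 0 = 1.
(Totals: 817 → 818.)

No — net change +1 (cost rises by 1).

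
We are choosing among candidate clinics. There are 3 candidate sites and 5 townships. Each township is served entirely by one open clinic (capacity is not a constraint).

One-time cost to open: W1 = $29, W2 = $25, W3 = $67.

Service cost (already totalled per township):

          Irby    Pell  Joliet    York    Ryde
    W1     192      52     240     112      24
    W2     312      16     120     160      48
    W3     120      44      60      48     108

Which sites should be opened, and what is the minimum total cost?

Open W2 and W3; minimum total cost 384.

For any fixed open set, each township goes to its cheapest open site; total = fixed + service.
{W2, W3}: Irby→W3 120, Pell→W2 16, Joliet→W3 60, York→W3 48, Ryde→W2 48. Service 292; fixed 92; total 384.
{W1, W2, W3}: service 268 + fixed 121 = 389
{W1, W3}: service 296 + fixed 96 = 392
{W2}: Irby→W2 312, Pell→W2 16, Joliet→W2 120, York→W2 160, Ryde→W2 48. Service 656; fixed 25; total 681.
No other subset beats 384.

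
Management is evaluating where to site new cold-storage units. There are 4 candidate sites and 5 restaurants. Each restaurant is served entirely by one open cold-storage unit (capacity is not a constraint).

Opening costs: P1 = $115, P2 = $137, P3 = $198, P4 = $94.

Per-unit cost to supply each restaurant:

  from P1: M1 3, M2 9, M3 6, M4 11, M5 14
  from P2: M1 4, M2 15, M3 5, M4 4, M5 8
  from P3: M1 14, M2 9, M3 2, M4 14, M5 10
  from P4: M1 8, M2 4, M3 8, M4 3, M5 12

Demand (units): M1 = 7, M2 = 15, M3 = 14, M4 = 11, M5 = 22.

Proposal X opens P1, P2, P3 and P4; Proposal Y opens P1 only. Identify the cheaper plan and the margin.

Proposal X: {P1, P2, P3, P4}: M1→P1 3·7=21, M2→P4 4·15=60, M3→P3 2·14=28, M4→P4 3·11=33, M5→P2 8·22=176. Service 318; fixed 544; total 862.
Proposal Y: {P1}: M1→P1 3·7=21, M2→P1 9·15=135, M3→P1 6·14=84, M4→P1 11·11=121, M5→P1 14·22=308. Service 669; fixed 115; total 784.
Difference: |862 − 784| = 78.

Proposal Y is cheaper by 78.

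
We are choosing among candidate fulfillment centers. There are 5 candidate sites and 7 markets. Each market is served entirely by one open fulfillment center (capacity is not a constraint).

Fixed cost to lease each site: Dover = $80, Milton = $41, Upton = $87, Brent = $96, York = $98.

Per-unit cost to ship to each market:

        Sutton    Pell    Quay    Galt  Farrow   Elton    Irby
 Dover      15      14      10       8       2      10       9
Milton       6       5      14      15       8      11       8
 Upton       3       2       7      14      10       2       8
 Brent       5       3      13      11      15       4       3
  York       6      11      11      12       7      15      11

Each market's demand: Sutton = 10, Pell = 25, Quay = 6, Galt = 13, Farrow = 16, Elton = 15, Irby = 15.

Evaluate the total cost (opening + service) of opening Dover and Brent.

Total cost: 602

Each market is assigned to its cheapest site among the open ones.
{Dover, Brent}: Sutton→Brent 5·10=50, Pell→Brent 3·25=75, Quay→Dover 10·6=60, Galt→Dover 8·13=104, Farrow→Dover 2·16=32, Elton→Brent 4·15=60, Irby→Brent 3·15=45. Service 426; fixed 176; total 602.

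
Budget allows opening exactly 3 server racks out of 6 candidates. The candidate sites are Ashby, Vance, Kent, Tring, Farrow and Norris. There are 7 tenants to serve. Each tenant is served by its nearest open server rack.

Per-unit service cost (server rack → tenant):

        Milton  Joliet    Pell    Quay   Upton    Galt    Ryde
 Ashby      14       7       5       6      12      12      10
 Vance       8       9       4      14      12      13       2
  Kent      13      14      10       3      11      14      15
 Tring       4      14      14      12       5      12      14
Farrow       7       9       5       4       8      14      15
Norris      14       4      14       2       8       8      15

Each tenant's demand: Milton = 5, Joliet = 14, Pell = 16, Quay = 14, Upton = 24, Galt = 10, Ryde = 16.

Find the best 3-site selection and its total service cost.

With exactly 3 open, each tenant uses its cheapest among the chosen.
{Vance, Tring, Norris}: Milton→Tring 4·5=20, Joliet→Norris 4·14=56, Pell→Vance 4·16=64, Quay→Norris 2·14=28, Upton→Tring 5·24=120, Galt→Norris 8·10=80, Ryde→Vance 2·16=32. Service cost 400.
{Vance, Farrow, Norris}: service cost 487
{Ashby, Vance, Norris}: service cost 492
Among all 20 size-3 choices, {Vance, Tring, Norris} is lowest.

Choose Vance, Tring and Norris; total service cost 400.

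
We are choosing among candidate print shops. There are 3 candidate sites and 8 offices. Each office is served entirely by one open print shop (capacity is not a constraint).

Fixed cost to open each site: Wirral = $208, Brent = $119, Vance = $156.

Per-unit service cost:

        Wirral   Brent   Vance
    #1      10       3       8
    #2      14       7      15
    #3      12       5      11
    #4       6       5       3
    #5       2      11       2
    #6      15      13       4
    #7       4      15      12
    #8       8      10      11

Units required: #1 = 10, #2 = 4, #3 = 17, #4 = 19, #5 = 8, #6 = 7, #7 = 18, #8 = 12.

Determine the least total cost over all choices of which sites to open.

For any fixed open set, each office goes to its cheapest open site; total = fixed + service.
{Wirral, Brent}: #1→Brent 3·10=30, #2→Brent 7·4=28, #3→Brent 5·17=85, #4→Brent 5·19=95, #5→Wirral 2·8=16, #6→Brent 13·7=91, #7→Wirral 4·18=72, #8→Wirral 8·12=96. Service 513; fixed 327; total 840.
{Brent, Vance}: service 580 + fixed 275 = 855
{Wirral, Brent, Vance}: service 412 + fixed 483 = 895
{Brent}: service 807 + fixed 119 = 926
(All 7 nonempty subsets were checked; Wirral and Brent is lowest.)

Minimum total cost: 840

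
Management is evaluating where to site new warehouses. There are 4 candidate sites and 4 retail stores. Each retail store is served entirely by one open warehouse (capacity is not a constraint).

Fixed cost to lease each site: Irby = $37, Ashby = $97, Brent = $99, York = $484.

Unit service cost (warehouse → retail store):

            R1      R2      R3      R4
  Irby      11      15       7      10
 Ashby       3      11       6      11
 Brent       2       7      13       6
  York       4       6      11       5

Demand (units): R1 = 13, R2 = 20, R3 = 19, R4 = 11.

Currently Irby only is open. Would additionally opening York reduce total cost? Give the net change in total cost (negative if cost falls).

No — net change +158 (cost rises by 158).

Current service cost with {Irby}: 686.
Adding York: each retail store re-picks its cheapest; new service cost 360, saving 326.
Extra fixed cost: 484. Net change = 484 − 326 = 158.
(Totals: 723 → 881.)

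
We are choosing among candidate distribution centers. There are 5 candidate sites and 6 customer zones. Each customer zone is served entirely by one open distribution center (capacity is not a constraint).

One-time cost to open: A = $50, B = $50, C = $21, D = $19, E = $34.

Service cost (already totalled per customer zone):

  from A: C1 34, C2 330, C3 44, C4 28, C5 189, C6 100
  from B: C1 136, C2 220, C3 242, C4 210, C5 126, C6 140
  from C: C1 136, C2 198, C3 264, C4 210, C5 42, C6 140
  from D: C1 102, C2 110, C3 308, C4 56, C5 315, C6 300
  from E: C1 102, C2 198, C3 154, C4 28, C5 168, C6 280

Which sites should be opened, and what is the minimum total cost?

For any fixed open set, each customer zone goes to its cheapest open site; total = fixed + service.
{A, C, D}: C1→A 34, C2→D 110, C3→A 44, C4→A 28, C5→C 42, C6→A 100. Service 358; fixed 90; total 448.
{A, C, D, E}: C1→A 34, C2→D 110, C3→A 44, C4→A 28, C5→C 42, C6→A 100. Service 358; fixed 124; total 482.
{A, B, C, D}: C1→A 34, C2→D 110, C3→A 44, C4→A 28, C5→C 42, C6→A 100. Service 358; fixed 140; total 498.
{A, B, C, D, E}: C1→A 34, C2→D 110, C3→A 44, C4→A 28, C5→C 42, C6→A 100. Service 358; fixed 174; total 532.
No other subset beats 448.

Open A, C and D; minimum total cost 448.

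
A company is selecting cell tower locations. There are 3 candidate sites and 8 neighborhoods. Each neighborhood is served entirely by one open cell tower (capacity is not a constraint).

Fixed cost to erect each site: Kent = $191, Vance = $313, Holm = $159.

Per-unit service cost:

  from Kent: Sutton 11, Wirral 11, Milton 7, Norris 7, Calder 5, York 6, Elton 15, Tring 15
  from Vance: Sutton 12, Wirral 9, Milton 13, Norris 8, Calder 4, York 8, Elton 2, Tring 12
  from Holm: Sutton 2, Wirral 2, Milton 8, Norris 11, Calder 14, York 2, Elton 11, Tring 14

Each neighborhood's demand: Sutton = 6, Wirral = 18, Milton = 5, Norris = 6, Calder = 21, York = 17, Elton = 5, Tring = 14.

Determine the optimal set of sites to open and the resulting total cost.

For any fixed open set, each neighborhood goes to its cheapest open site; total = fixed + service.
{Kent, Holm}: Sutton→Holm 2·6=12, Wirral→Holm 2·18=36, Milton→Kent 7·5=35, Norris→Kent 7·6=42, Calder→Kent 5·21=105, York→Holm 2·17=34, Elton→Holm 11·5=55, Tring→Holm 14·14=196. Service 515; fixed 350; total 865.
{Holm}: service 733 + fixed 159 = 892
{Vance, Holm}: service 432 + fixed 472 = 904
{Kent, Vance, Holm}: Sutton→Holm 2·6=12, Wirral→Holm 2·18=36, Milton→Kent 7·5=35, Norris→Kent 7·6=42, Calder→Vance 4·21=84, York→Holm 2·17=34, Elton→Vance 2·5=10, Tring→Vance 12·14=168. Service 421; fixed 663; total 1084.
No other subset beats 865.

Open Kent and Holm; minimum total cost 865.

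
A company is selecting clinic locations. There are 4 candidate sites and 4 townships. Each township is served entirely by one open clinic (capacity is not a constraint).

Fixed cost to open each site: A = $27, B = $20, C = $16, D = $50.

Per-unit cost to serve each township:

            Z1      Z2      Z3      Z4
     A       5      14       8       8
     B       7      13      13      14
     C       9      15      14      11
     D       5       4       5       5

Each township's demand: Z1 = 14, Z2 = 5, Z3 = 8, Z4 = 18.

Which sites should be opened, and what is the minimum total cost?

For any fixed open set, each township goes to its cheapest open site; total = fixed + service.
{D}: Z1→D 5·14=70, Z2→D 4·5=20, Z3→D 5·8=40, Z4→D 5·18=90. Service 220; fixed 50; total 270.
{C, D}: service 220 + fixed 66 = 286
{B, D}: service 220 + fixed 70 = 290
{A, B, C, D}: service 220 + fixed 113 = 333
(All 15 nonempty subsets were checked; D only is lowest.)

Open D only; minimum total cost 270.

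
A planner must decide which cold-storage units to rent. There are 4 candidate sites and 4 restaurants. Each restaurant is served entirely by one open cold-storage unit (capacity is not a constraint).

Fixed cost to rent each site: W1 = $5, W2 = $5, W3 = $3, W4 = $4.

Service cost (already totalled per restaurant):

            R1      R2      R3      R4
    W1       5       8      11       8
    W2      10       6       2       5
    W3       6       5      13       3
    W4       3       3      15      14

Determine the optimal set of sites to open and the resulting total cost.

For any fixed open set, each restaurant goes to its cheapest open site; total = fixed + service.
{W2, W4}: R1→W4 3, R2→W4 3, R3→W2 2, R4→W2 5. Service 13; fixed 9; total 22.
{W2, W3, W4}: R1→W4 3, R2→W4 3, R3→W2 2, R4→W3 3. Service 11; fixed 12; total 23.
{W2, W3}: service 16 + fixed 8 = 24
{W1, W2, W3, W4}: R1→W4 3, R2→W4 3, R3→W2 2, R4→W3 3. Service 11; fixed 17; total 28.
(All 15 nonempty subsets were checked; W2 and W4 is lowest.)

Open W2 and W4; minimum total cost 22.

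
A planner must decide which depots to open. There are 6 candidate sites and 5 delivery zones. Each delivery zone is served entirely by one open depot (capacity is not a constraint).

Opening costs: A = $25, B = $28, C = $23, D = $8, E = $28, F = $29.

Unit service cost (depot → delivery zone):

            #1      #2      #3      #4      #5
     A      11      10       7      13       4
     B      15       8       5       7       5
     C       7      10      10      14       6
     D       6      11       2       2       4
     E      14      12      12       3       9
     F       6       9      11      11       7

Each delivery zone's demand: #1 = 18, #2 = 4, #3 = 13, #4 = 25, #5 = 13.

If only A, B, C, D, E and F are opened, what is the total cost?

Each delivery zone is assigned to its cheapest site among the open ones.
{A, B, C, D, E, F}: #1→D 6·18=108, #2→B 8·4=32, #3→D 2·13=26, #4→D 2·25=50, #5→A 4·13=52. Service 268; fixed 141; total 409.

Total cost: 409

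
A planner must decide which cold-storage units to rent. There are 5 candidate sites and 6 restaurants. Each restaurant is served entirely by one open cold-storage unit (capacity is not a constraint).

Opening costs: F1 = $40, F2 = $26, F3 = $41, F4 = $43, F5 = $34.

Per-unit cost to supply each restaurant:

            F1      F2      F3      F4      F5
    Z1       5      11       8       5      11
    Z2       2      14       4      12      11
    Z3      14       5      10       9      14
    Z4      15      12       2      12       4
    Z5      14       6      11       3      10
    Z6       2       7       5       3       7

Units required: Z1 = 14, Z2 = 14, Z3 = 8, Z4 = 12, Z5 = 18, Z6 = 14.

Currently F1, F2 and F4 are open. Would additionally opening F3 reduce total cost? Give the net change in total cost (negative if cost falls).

Current service cost with {F1, F2, F4}: 364.
Adding F3: each restaurant re-picks its cheapest; new service cost 244, saving 120.
Extra fixed cost: 41. Net change = 41 − 120 = -79.
(Totals: 473 → 394.)

Yes — net change −79 (cost falls by 79).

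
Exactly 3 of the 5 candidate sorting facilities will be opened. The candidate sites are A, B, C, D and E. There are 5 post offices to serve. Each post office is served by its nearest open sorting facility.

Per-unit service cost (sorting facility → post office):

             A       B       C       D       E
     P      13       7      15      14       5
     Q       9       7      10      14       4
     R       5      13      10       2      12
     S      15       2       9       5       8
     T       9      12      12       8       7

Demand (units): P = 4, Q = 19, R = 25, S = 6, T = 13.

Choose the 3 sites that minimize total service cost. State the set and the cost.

Choose B, D and E; total service cost 249.

With exactly 3 open, each post office uses its cheapest among the chosen.
{B, D, E}: P→E 5·4=20, Q→E 4·19=76, R→D 2·25=50, S→B 2·6=12, T→E 7·13=91. Service cost 249.
{A, D, E}: service cost 267
{C, D, E}: service cost 267
Among all 10 size-3 choices, {B, D, E} is lowest.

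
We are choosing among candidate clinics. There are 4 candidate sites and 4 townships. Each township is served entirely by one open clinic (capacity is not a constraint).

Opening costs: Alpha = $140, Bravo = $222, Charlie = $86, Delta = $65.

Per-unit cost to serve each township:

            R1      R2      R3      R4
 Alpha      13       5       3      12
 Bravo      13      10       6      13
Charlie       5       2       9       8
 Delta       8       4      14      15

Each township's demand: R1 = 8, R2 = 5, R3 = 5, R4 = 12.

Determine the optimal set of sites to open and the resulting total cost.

For any fixed open set, each township goes to its cheapest open site; total = fixed + service.
{Charlie}: R1→Charlie 5·8=40, R2→Charlie 2·5=10, R3→Charlie 9·5=45, R4→Charlie 8·12=96. Service 191; fixed 86; total 277.
{Charlie, Delta}: R1→Charlie 5·8=40, R2→Charlie 2·5=10, R3→Charlie 9·5=45, R4→Charlie 8·12=96. Service 191; fixed 151; total 342.
{Alpha, Charlie}: R1→Charlie 5·8=40, R2→Charlie 2·5=10, R3→Alpha 3·5=15, R4→Charlie 8·12=96. Service 161; fixed 226; total 387.
{Alpha, Bravo, Charlie, Delta}: R1→Charlie 5·8=40, R2→Charlie 2·5=10, R3→Alpha 3·5=15, R4→Charlie 8·12=96. Service 161; fixed 513; total 674.
No other subset beats 277.

Open Charlie only; minimum total cost 277.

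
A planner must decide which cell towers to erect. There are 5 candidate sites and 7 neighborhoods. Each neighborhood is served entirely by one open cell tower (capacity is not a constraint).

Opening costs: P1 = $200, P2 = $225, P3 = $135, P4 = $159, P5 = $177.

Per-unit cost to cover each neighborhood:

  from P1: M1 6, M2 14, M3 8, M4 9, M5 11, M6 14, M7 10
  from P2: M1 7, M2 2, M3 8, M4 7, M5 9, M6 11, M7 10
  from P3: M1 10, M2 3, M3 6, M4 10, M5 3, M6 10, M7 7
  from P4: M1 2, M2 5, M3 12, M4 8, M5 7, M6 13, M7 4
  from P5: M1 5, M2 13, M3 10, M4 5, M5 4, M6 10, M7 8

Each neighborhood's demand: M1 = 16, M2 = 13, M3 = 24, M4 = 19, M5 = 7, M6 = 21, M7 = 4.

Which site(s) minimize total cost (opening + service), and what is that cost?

For any fixed open set, each neighborhood goes to its cheapest open site; total = fixed + service.
{P3, P4}: M1→P4 2·16=32, M2→P3 3·13=39, M3→P3 6·24=144, M4→P4 8·19=152, M5→P3 3·7=21, M6→P3 10·21=210, M7→P4 4·4=16. Service 614; fixed 294; total 908.
{P3}: service 792 + fixed 135 = 927
{P3, P5}: M1→P5 5·16=80, M2→P3 3·13=39, M3→P3 6·24=144, M4→P5 5·19=95, M5→P3 3·7=21, M6→P3 10·21=210, M7→P3 7·4=28. Service 617; fixed 312; total 929.
{P1, P2, P3, P4, P5}: M1→P4 2·16=32, M2→P2 2·13=26, M3→P3 6·24=144, M4→P5 5·19=95, M5→P3 3·7=21, M6→P3 10·21=210, M7→P4 4·4=16. Service 544; fixed 896; total 1440.
No other subset beats 908.

Open P3 and P4; minimum total cost 908.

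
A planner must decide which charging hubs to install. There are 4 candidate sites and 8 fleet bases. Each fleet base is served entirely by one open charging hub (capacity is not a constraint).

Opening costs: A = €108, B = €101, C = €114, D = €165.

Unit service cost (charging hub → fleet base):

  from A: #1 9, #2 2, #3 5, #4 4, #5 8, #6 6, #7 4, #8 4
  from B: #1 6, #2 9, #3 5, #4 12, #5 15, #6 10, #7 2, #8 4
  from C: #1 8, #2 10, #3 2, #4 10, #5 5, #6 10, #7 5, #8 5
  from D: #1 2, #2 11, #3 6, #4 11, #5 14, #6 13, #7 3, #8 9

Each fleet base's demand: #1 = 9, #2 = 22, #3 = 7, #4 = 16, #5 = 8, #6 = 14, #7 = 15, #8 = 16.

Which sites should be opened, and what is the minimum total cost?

Open A only; minimum total cost 604.

For any fixed open set, each fleet base goes to its cheapest open site; total = fixed + service.
{A}: #1→A 9·9=81, #2→A 2·22=44, #3→A 5·7=35, #4→A 4·16=64, #5→A 8·8=64, #6→A 6·14=84, #7→A 4·15=60, #8→A 4·16=64. Service 496; fixed 108; total 604.
{A, B}: service 439 + fixed 209 = 648
{A, C}: #1→C 8·9=72, #2→A 2·22=44, #3→C 2·7=14, #4→A 4·16=64, #5→C 5·8=40, #6→A 6·14=84, #7→A 4·15=60, #8→A 4·16=64. Service 442; fixed 222; total 664.
{A, B, C, D}: service 358 + fixed 488 = 846
No other subset beats 604.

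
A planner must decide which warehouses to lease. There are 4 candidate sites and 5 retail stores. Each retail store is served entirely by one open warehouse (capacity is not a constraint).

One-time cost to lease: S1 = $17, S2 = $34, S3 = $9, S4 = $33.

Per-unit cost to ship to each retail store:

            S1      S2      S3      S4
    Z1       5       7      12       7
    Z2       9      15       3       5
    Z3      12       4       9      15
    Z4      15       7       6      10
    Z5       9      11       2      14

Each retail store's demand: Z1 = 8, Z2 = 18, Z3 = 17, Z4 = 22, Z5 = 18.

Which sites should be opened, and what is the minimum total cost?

Open S2 and S3; minimum total cost 389.

For any fixed open set, each retail store goes to its cheapest open site; total = fixed + service.
{S2, S3}: Z1→S2 7·8=56, Z2→S3 3·18=54, Z3→S2 4·17=68, Z4→S3 6·22=132, Z5→S3 2·18=36. Service 346; fixed 43; total 389.
{S1, S2, S3}: service 330 + fixed 60 = 390
{S2, S3, S4}: service 346 + fixed 76 = 422
{S1, S2, S3, S4}: service 330 + fixed 93 = 423
(All 15 nonempty subsets were checked; S2 and S3 is lowest.)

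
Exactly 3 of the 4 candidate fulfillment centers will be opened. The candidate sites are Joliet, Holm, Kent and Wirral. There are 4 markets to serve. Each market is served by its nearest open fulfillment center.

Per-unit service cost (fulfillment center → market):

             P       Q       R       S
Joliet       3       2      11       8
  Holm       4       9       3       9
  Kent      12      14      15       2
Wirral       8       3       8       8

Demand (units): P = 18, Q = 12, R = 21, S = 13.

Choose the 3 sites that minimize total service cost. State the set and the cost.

With exactly 3 open, each market uses its cheapest among the chosen.
{Joliet, Holm, Kent}: P→Joliet 3·18=54, Q→Joliet 2·12=24, R→Holm 3·21=63, S→Kent 2·13=26. Service cost 167.
{Holm, Kent, Wirral}: service cost 197
{Joliet, Holm, Wirral}: service cost 245
Among all 4 size-3 choices, {Joliet, Holm, Kent} is lowest.

Choose Joliet, Holm and Kent; total service cost 167.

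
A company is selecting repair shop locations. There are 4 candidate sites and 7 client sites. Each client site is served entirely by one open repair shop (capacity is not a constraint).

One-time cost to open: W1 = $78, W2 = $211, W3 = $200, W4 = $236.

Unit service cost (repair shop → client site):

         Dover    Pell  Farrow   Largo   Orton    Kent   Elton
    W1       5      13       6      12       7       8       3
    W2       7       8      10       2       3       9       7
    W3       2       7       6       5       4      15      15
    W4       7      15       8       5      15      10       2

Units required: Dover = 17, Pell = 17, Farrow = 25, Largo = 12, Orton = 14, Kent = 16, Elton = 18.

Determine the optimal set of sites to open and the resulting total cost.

For any fixed open set, each client site goes to its cheapest open site; total = fixed + service.
{W1, W3}: Dover→W3 2·17=34, Pell→W3 7·17=119, Farrow→W1 6·25=150, Largo→W3 5·12=60, Orton→W3 4·14=56, Kent→W1 8·16=128, Elton→W1 3·18=54. Service 601; fixed 278; total 879.
{W1, W2}: service 619 + fixed 289 = 908
{W1}: Dover→W1 5·17=85, Pell→W1 13·17=221, Farrow→W1 6·25=150, Largo→W1 12·12=144, Orton→W1 7·14=98, Kent→W1 8·16=128, Elton→W1 3·18=54. Service 880; fixed 78; total 958.
{W1, W2, W3, W4}: service 533 + fixed 725 = 1258
No other subset beats 879.

Open W1 and W3; minimum total cost 879.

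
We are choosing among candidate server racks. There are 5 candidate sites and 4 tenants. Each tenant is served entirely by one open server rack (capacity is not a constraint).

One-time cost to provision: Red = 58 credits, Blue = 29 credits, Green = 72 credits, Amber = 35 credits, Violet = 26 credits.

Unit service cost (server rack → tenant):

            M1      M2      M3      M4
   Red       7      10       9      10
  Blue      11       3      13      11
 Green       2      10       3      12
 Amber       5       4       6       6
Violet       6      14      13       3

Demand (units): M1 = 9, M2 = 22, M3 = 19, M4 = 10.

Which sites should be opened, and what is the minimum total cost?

Open Blue, Green and Violet; minimum total cost 298.

For any fixed open set, each tenant goes to its cheapest open site; total = fixed + service.
{Blue, Green, Violet}: M1→Green 2·9=18, M2→Blue 3·22=66, M3→Green 3·19=57, M4→Violet 3·10=30. Service 171; fixed 127; total 298.
{Green, Amber, Violet}: service 193 + fixed 133 = 326
{Green, Amber}: service 223 + fixed 107 = 330
{Red, Blue, Green, Amber, Violet}: service 171 + fixed 220 = 391
No other subset beats 298.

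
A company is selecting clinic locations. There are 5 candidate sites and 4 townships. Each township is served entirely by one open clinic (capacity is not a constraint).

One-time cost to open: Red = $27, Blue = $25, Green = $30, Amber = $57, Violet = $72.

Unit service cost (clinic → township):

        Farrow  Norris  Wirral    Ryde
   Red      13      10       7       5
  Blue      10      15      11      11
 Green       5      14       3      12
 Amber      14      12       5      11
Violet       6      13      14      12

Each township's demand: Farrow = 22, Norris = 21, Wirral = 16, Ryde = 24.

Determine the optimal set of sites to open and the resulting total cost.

Open Red and Green; minimum total cost 545.

For any fixed open set, each township goes to its cheapest open site; total = fixed + service.
{Red, Green}: Farrow→Green 5·22=110, Norris→Red 10·21=210, Wirral→Green 3·16=48, Ryde→Red 5·24=120. Service 488; fixed 57; total 545.
{Red, Blue, Green}: service 488 + fixed 82 = 570
{Red, Green, Amber}: Farrow→Green 5·22=110, Norris→Red 10·21=210, Wirral→Green 3·16=48, Ryde→Red 5·24=120. Service 488; fixed 114; total 602.
{Red, Blue, Green, Amber, Violet}: Farrow→Green 5·22=110, Norris→Red 10·21=210, Wirral→Green 3·16=48, Ryde→Red 5·24=120. Service 488; fixed 211; total 699.
No other subset beats 545.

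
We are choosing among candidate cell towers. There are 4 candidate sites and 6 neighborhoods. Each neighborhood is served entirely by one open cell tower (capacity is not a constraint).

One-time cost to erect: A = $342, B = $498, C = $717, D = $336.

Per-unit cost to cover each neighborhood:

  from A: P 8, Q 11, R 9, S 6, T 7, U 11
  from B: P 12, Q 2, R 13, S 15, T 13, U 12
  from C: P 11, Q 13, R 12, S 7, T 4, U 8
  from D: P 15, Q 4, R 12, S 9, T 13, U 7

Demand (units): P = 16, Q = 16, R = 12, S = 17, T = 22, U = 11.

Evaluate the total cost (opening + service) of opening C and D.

Each neighborhood is assigned to its cheapest site among the open ones.
{C, D}: P→C 11·16=176, Q→D 4·16=64, R→C 12·12=144, S→C 7·17=119, T→C 4·22=88, U→D 7·11=77. Service 668; fixed 1053; total 1721.

Total cost: 1721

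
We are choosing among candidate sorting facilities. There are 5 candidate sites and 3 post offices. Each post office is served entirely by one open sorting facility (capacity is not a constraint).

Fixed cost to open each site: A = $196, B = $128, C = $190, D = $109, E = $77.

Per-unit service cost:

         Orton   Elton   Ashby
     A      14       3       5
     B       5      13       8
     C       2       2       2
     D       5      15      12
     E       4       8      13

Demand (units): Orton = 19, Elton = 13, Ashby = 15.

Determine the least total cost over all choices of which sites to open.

Minimum total cost: 284

For any fixed open set, each post office goes to its cheapest open site; total = fixed + service.
{C}: Orton→C 2·19=38, Elton→C 2·13=26, Ashby→C 2·15=30. Service 94; fixed 190; total 284.
{C, E}: service 94 + fixed 267 = 361
{C, D}: service 94 + fixed 299 = 393
{A, B, C, D, E}: Orton→C 2·19=38, Elton→C 2·13=26, Ashby→C 2·15=30. Service 94; fixed 700; total 794.
No other subset beats 284.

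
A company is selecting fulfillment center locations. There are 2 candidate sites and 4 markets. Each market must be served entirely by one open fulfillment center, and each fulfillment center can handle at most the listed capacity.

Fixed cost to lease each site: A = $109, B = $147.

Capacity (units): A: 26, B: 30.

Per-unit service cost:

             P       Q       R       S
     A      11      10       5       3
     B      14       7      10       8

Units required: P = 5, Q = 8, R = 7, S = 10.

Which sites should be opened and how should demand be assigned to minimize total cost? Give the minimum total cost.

Minimum total cost: 423

Open {B}: P→B 14·5=70, Q→B 7·8=56, R→B 10·7=70, S→B 8·10=80.
Loads: B carries 30/30. Service 276; fixed 147; total 423.
Next best feasible plan costs 432.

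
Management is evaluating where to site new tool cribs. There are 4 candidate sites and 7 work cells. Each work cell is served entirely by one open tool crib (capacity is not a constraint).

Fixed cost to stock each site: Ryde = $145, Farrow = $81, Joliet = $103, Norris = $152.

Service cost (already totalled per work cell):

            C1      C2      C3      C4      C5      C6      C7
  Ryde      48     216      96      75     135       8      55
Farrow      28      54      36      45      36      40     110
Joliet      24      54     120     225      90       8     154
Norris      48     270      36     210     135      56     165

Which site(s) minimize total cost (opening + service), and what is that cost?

For any fixed open set, each work cell goes to its cheapest open site; total = fixed + service.
{Farrow}: C1→Farrow 28, C2→Farrow 54, C3→Farrow 36, C4→Farrow 45, C5→Farrow 36, C6→Farrow 40, C7→Farrow 110. Service 349; fixed 81; total 430.
{Ryde, Farrow}: C1→Farrow 28, C2→Farrow 54, C3→Farrow 36, C4→Farrow 45, C5→Farrow 36, C6→Ryde 8, C7→Ryde 55. Service 262; fixed 226; total 488.
{Farrow, Joliet}: C1→Joliet 24, C2→Farrow 54, C3→Farrow 36, C4→Farrow 45, C5→Farrow 36, C6→Joliet 8, C7→Farrow 110. Service 313; fixed 184; total 497.
{Ryde, Farrow, Joliet, Norris}: C1→Joliet 24, C2→Farrow 54, C3→Farrow 36, C4→Farrow 45, C5→Farrow 36, C6→Ryde 8, C7→Ryde 55. Service 258; fixed 481; total 739.
No other subset beats 430.

Open Farrow only; minimum total cost 430.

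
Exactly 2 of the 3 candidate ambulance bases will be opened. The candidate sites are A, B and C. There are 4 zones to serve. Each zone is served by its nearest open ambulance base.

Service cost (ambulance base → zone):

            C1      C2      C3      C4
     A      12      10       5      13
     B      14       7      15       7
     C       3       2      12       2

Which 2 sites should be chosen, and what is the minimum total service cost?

With exactly 2 open, each zone uses its cheapest among the chosen.
{A, C}: C1→C 3, C2→C 2, C3→A 5, C4→C 2. Service cost 12.
{B, C}: service cost 19
{A, B}: service cost 31
Among all 3 size-2 choices, {A, C} is lowest.

Choose A and C; total service cost 12.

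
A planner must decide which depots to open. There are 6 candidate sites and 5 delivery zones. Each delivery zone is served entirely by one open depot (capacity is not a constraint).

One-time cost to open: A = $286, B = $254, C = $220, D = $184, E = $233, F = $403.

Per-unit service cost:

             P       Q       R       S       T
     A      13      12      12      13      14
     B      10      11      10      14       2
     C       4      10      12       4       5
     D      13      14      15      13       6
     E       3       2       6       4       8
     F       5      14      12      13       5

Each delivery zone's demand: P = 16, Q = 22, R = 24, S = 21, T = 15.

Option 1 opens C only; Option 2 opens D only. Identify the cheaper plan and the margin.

Option 1 is cheaper by 472.

Option 1: {C}: P→C 4·16=64, Q→C 10·22=220, R→C 12·24=288, S→C 4·21=84, T→C 5·15=75. Service 731; fixed 220; total 951.
Option 2: {D}: P→D 13·16=208, Q→D 14·22=308, R→D 15·24=360, S→D 13·21=273, T→D 6·15=90. Service 1239; fixed 184; total 1423.
Difference: |951 − 1423| = 472.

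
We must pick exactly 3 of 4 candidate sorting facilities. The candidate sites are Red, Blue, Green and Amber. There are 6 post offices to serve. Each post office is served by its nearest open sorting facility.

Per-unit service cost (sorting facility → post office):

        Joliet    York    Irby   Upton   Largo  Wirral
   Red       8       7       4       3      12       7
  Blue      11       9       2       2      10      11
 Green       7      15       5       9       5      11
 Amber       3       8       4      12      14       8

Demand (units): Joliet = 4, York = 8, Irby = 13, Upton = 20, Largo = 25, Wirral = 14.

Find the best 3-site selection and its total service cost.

With exactly 3 open, each post office uses its cheapest among the chosen.
{Red, Blue, Green}: Joliet→Green 7·4=28, York→Red 7·8=56, Irby→Blue 2·13=26, Upton→Blue 2·20=40, Largo→Green 5·25=125, Wirral→Red 7·14=98. Service cost 373.
{Blue, Green, Amber}: service cost 379
{Red, Green, Amber}: service cost 403
Among all 4 size-3 choices, {Red, Blue, Green} is lowest.

Choose Red, Blue and Green; total service cost 373.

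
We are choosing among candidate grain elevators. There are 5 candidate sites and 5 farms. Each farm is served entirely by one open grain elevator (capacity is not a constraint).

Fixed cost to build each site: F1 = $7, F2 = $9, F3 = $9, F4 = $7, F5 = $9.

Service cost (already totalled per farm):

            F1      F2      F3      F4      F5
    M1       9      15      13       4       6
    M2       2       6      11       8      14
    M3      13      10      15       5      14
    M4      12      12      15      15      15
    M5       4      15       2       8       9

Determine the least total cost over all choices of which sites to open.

Minimum total cost: 41

For any fixed open set, each farm goes to its cheapest open site; total = fixed + service.
{F1, F4}: M1→F4 4, M2→F1 2, M3→F4 5, M4→F1 12, M5→F1 4. Service 27; fixed 14; total 41.
{F1}: M1→F1 9, M2→F1 2, M3→F1 13, M4→F1 12, M5→F1 4. Service 40; fixed 7; total 47.
{F4}: service 40 + fixed 7 = 47
{F1, F2, F3, F4, F5}: M1→F4 4, M2→F1 2, M3→F4 5, M4→F1 12, M5→F3 2. Service 25; fixed 41; total 66.
No other subset beats 41.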